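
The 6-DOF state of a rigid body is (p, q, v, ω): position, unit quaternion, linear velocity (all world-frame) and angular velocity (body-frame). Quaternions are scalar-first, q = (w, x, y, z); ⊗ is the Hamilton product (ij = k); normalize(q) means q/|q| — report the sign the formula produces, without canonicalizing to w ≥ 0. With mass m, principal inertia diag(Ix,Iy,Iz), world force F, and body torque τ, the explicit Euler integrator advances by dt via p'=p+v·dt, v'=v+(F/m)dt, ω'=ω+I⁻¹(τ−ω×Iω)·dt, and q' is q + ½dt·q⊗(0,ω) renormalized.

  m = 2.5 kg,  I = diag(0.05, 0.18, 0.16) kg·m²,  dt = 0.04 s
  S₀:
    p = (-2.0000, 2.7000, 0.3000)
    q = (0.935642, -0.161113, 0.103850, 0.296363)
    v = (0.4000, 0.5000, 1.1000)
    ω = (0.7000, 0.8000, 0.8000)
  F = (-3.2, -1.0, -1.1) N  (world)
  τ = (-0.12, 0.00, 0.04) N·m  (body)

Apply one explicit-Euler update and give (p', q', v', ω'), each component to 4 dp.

p' = (-1.9840, 2.7200, 0.3440)
q' = (0.9312, -0.1510, 0.1255, 0.3072)
v' = (0.3488, 0.4840, 1.0824)
ω' = (0.6142, 0.8137, 0.7918)

p' = p + v·dt = (-1.9840, 2.7200, 0.3440)
v + (F/m)dt = (0.3488, 0.4840, 1.0824)
α = I⁻¹(τ − ω×Iω) = (-2.1440, 0.3422, -0.2050)
ω' = ω + α·dt = (0.6142, 0.8137, 0.7918)
q⊗(0,ω) = (-0.2073913, 0.5009390, 1.0848581, 0.5469282)
q' = normalize(q + ½dt·q⊗(0,ω)) = (0.9312, -0.1510, 0.1255, 0.3072)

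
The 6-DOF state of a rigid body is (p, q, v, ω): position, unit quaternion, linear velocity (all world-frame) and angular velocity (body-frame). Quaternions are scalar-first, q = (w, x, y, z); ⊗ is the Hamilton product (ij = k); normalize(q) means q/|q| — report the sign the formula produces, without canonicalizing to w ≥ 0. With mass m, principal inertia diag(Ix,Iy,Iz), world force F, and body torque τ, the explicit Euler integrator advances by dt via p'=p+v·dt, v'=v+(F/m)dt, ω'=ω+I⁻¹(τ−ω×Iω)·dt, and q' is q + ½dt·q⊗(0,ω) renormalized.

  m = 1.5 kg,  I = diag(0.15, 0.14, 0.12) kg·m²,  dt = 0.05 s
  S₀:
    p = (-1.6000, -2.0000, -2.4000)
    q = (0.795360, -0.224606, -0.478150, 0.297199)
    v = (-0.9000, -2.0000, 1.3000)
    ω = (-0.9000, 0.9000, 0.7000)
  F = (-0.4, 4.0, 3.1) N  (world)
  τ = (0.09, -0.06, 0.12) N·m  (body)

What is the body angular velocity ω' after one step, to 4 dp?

angular accel α = (0.6840, -0.2936, 0.9325)
ω' = ω + α·dt = (-0.8658, 0.8853, 0.7466)

ω' = (-0.8658, 0.8853, 0.7466)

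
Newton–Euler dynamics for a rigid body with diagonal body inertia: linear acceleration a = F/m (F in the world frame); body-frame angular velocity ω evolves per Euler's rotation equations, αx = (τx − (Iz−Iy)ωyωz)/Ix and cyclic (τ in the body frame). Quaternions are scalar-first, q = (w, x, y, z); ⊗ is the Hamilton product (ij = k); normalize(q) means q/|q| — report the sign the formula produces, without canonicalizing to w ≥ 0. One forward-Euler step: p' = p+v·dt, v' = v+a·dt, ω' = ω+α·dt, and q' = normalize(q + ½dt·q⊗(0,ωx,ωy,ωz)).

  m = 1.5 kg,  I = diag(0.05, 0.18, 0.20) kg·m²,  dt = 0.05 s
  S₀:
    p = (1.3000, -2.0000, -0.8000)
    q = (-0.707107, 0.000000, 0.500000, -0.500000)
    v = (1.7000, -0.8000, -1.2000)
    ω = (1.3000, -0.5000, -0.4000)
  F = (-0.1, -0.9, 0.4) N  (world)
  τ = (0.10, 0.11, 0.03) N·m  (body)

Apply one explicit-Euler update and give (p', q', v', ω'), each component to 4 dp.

linear accel F/m = (-0.0667, -0.6000, 0.2667)
new position p' = (1.3850, -2.0400, -0.8600)
new velocity v' = (1.6967, -0.8300, -1.1867)
precession coupling ω×(Iω) = (0.0040, 0.0780, -0.0845)
α = I⁻¹(τ − ω×Iω) = (1.9200, 0.1778, 0.5725)
ω + α·dt = (1.3960, -0.4911, -0.3714)
Hamilton product q⊗(0,ω) = (0.0500000, -1.3692391, -0.2964465, -0.3671572)
q + ½dt·q⊗(0,ω), renormalized = (-0.7054, -0.0342, 0.4923, -0.5088)

p' = (1.3850, -2.0400, -0.8600)
q' = (-0.7054, -0.0342, 0.4923, -0.5088)
v' = (1.6967, -0.8300, -1.1867)
ω' = (1.3960, -0.4911, -0.3714)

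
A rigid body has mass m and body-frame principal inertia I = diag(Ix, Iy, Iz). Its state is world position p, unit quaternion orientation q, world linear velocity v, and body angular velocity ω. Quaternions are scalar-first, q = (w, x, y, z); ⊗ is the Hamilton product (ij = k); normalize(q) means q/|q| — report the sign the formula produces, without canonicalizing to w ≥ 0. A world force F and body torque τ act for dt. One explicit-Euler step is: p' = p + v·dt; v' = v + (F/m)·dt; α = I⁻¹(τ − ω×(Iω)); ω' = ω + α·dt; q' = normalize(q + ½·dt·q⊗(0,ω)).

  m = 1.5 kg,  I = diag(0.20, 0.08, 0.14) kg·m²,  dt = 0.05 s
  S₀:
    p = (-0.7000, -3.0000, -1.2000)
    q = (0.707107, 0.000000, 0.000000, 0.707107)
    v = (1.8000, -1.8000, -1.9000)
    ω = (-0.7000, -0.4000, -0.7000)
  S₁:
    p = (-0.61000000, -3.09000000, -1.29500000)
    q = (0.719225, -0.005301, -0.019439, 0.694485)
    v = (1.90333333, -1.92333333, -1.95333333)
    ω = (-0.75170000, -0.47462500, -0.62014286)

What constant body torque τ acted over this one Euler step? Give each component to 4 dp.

τ = (-0.1900, -0.0900, 0.1900)

Δω = ω₁−ω₀ = (-0.05170000, -0.07462500, 0.07985714)
precession coupling = (0.0168, 0.0294, -0.0336)
applied torque τ = (-0.1900, -0.0900, 0.1900)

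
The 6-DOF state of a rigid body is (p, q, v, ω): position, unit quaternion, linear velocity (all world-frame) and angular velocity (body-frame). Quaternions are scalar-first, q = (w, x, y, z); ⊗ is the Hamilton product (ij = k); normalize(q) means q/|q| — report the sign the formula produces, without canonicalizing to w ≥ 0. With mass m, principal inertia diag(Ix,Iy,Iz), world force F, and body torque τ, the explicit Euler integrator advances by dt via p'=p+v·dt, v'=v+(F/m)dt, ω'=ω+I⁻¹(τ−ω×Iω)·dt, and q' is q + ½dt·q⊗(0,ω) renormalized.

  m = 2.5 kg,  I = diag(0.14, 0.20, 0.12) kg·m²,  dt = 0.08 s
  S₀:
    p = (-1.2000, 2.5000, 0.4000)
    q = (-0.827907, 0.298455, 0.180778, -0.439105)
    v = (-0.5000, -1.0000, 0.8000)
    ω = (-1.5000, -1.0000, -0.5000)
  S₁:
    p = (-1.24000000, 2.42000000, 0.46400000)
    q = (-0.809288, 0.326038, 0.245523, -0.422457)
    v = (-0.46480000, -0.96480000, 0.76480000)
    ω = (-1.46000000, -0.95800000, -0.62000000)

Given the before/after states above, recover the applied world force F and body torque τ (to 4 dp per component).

F = (1.1000, 1.1000, -1.1000)
τ = (0.0300, 0.1200, -0.0900)

rate change Δω = (0.04000000, 0.04200000, -0.12000000)
ω₀×(Iω₀) = (-0.0400, 0.0150, 0.0900)
applied torque τ = (0.0300, 0.1200, -0.0900)
velocity change Δv = (0.03520000, 0.03520000, -0.03520000)
F = m·Δv/dt = (1.1000, 1.1000, -1.1000)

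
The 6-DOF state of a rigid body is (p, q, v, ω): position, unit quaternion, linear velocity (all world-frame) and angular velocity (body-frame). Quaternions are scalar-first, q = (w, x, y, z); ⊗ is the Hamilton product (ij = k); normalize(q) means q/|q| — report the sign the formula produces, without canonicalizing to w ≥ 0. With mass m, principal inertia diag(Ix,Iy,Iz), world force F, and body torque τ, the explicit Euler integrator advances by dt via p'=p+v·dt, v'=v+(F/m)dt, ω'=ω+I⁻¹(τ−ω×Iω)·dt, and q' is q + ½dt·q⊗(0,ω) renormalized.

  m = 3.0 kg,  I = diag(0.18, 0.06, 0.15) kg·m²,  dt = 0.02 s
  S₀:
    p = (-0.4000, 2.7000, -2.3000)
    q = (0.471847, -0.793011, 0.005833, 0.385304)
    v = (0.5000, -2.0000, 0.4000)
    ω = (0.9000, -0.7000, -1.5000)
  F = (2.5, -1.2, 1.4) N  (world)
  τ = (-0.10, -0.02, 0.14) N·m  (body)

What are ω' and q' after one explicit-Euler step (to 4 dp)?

ω' = (0.8784, -0.6932, -1.4914)
q' = (0.4847, -0.7860, -0.0059, 0.3837)

(τ − ω×Iω)/I = (-1.0806, 0.3417, 0.4293)
ω' = ω + α·dt = (0.8784, -0.6932, -1.4914)
2q̇ = q⊗(0,ω) = (1.2957490, 0.6856256, -1.1730358, -0.1579125)
q + ½dt·q⊗(0,ω), renormalized = (0.4847, -0.7860, -0.0059, 0.3837)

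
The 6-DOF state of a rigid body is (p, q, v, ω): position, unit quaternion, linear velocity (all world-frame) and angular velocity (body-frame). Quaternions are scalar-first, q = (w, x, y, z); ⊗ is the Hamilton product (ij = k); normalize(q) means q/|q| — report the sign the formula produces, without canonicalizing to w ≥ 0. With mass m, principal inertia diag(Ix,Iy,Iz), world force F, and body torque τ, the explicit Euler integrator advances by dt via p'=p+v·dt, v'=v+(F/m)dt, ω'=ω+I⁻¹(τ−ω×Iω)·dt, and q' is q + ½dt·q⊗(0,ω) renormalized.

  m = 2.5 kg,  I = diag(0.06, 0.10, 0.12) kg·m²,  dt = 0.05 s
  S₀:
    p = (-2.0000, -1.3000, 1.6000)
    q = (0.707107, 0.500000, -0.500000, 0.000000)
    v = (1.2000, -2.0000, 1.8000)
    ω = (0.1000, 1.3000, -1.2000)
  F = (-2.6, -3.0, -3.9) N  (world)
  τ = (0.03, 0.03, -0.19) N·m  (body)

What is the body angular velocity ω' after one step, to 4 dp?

gyro term ω×Iω = (-0.0312, 0.0072, 0.0052)
angular accel α = (1.0200, 0.2280, -1.6267)
new body rate ω' = (0.1510, 1.3114, -1.2813)

ω' = (0.1510, 1.3114, -1.2813)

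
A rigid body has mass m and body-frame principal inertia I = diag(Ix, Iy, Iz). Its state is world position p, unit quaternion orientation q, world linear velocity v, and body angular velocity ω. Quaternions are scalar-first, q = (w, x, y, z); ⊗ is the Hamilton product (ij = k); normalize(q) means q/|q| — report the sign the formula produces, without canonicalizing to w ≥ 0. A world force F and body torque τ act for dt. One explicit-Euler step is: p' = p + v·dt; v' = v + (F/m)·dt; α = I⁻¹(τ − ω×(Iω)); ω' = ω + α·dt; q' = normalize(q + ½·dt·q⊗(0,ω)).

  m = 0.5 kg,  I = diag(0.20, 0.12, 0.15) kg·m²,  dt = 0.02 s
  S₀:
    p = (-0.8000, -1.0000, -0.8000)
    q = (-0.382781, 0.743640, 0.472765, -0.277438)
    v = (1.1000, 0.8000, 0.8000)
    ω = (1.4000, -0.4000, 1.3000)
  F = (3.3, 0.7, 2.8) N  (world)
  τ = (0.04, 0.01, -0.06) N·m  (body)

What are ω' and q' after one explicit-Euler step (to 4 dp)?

ω' = (1.4056, -0.4135, 1.2860)
q' = (-0.3876, 0.7432, 0.4607, -0.2920)

(τ − ω×Iω)/I = (0.2780, -0.6750, -0.6987)
ω + α·dt = (1.4056, -0.4135, 1.2860)
Hamilton product q⊗(0,ω) = (-0.4913206, -0.0322741, -1.2020328, -1.4569423)
updated quaternion q' = (-0.3876, 0.7432, 0.4607, -0.2920)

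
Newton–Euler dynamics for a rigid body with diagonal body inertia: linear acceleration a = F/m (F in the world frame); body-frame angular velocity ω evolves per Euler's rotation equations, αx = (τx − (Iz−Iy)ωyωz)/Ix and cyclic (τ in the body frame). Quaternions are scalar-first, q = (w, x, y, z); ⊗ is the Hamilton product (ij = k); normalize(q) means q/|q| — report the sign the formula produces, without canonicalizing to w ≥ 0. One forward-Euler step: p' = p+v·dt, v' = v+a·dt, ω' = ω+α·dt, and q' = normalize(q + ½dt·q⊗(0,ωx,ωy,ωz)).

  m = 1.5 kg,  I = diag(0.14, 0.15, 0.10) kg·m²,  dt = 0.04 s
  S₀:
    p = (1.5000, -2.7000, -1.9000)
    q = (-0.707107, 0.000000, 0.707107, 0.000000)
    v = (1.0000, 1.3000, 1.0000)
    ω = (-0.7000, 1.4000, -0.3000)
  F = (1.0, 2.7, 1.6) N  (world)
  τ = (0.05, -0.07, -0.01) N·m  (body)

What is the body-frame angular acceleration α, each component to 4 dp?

α = (0.2071, -0.5227, -0.0020)

gyro term ω×Iω = (0.0210, 0.0084, -0.0098)
angular accel α = (0.2071, -0.5227, -0.0020)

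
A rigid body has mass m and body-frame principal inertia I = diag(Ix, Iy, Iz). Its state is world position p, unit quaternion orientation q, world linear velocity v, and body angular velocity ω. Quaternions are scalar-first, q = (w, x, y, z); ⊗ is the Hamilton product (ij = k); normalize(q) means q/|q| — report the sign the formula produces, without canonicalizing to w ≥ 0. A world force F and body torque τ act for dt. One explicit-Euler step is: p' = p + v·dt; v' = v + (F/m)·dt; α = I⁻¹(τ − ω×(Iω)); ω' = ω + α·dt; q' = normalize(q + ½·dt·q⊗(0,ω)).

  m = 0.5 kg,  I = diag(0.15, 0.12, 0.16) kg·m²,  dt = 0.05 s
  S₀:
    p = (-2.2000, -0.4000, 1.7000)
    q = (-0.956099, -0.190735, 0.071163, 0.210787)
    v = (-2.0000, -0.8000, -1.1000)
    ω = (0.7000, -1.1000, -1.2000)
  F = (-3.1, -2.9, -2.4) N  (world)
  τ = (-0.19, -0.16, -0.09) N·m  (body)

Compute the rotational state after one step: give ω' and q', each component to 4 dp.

gyro term ω×Iω = (0.0528, 0.0084, 0.0231)
α = I⁻¹(τ − ω×Iω) = (-1.6187, -1.4033, -0.7069)
new body rate ω' = (0.6191, -1.1702, -1.2353)
2q̇ = q⊗(0,ω) = (0.4647382, -0.5227992, 0.9703778, 1.3073132)
updated quaternion q' = (-0.9436, -0.2036, 0.0953, 0.2432)

ω' = (0.6191, -1.1702, -1.2353)
q' = (-0.9436, -0.2036, 0.0953, 0.2432)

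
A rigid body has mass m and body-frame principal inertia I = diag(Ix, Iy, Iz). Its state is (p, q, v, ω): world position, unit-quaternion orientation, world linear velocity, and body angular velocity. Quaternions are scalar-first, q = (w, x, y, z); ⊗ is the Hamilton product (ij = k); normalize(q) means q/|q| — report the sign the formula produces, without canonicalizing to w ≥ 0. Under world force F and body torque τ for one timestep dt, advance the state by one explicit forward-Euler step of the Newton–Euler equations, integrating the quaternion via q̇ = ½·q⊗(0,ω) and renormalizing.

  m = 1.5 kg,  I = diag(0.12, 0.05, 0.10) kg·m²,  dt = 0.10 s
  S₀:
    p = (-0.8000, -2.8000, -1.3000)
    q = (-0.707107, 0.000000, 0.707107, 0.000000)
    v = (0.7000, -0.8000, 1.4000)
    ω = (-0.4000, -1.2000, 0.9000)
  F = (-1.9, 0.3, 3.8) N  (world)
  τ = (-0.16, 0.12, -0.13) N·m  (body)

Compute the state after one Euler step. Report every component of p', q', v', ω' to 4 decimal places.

angular accel α = (-0.8833, 2.5440, -0.9640)
new body rate ω' = (-0.4883, -0.9456, 0.8036)
2q̇ = q⊗(0,ω) = (0.8485284, 0.9192391, 0.8485284, -0.3535535)
q' = normalize(q + ½dt·q⊗(0,ω)) = (-0.6627, 0.0458, 0.7473, -0.0176)
new position p' = (-0.7300, -2.8800, -1.1600)
v + (F/m)dt = (0.5733, -0.7800, 1.6533)

p' = (-0.7300, -2.8800, -1.1600)
q' = (-0.6627, 0.0458, 0.7473, -0.0176)
v' = (0.5733, -0.7800, 1.6533)
ω' = (-0.4883, -0.9456, 0.8036)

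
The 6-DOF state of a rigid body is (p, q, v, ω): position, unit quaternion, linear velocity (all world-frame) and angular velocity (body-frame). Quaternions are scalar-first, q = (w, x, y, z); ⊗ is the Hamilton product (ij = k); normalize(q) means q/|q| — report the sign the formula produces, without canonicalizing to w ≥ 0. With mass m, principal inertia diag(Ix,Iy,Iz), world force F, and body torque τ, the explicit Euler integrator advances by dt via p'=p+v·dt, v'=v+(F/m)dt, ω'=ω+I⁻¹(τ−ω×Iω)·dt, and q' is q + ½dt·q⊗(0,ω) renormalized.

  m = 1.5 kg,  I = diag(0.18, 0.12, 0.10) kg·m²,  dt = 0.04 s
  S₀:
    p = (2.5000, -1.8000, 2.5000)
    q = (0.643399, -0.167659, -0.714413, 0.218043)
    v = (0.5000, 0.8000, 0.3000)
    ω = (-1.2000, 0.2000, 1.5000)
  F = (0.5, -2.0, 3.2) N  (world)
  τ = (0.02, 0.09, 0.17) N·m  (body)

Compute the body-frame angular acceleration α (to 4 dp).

α = (0.1444, 1.9500, 1.5560)

precession coupling ω×(Iω) = (-0.0060, -0.1440, 0.0144)
(τ − ω×Iω)/I = (0.1444, 1.9500, 1.5560)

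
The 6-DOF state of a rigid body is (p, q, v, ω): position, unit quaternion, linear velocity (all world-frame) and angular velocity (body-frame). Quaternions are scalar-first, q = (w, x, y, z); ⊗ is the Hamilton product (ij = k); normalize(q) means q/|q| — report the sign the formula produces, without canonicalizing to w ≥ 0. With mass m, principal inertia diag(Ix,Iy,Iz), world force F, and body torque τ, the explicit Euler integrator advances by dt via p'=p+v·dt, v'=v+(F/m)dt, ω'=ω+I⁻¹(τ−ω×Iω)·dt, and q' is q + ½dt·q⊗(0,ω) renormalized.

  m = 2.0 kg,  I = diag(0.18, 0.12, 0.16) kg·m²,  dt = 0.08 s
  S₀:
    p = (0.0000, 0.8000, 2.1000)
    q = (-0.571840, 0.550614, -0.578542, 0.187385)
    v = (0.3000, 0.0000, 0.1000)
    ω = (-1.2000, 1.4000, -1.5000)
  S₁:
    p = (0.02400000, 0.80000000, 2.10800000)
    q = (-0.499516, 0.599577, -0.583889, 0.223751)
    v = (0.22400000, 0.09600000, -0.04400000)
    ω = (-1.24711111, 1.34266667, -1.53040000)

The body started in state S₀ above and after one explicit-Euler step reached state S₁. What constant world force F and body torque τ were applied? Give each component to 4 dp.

Δv = v₁−v₀ = (-0.07600000, 0.09600000, -0.14400000)
F = m·Δv/dt = (-1.9000, 2.4000, -3.6000)
rate change Δω = (-0.04711111, -0.05733333, -0.03040000)
ω₀×(Iω₀) = (-0.0840, 0.0360, 0.1008)
applied torque τ = (-0.1900, -0.0500, 0.0400)

F = (-1.9000, 2.4000, -3.6000)
τ = (-0.1900, -0.0500, 0.0400)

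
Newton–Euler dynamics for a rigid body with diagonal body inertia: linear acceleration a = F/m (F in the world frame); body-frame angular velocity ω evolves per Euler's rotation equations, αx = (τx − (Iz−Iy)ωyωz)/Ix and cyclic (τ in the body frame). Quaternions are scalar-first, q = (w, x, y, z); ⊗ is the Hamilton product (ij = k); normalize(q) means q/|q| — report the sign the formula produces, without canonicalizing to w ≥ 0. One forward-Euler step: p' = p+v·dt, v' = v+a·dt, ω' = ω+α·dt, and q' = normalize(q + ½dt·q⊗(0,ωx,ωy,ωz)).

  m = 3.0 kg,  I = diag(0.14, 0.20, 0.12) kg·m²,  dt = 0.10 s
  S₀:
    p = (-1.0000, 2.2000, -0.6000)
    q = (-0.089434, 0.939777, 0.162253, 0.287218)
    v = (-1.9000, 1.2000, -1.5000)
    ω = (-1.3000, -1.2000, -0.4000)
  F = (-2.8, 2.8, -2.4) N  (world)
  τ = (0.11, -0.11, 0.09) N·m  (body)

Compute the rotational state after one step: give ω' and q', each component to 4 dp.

α = I⁻¹(τ − ω×Iω) = (1.0600, -0.6020, -0.0300)
ω' = ω + α·dt = (-1.1940, -1.2602, -0.4030)
2q̇ = q⊗(0,ω) = (1.5313009, 0.3960246, 0.1098482, -0.8810299)
q + ½dt·q⊗(0,ω), renormalized = (-0.0128, 0.9557, 0.1671, 0.2422)

ω' = (-1.1940, -1.2602, -0.4030)
q' = (-0.0128, 0.9557, 0.1671, 0.2422)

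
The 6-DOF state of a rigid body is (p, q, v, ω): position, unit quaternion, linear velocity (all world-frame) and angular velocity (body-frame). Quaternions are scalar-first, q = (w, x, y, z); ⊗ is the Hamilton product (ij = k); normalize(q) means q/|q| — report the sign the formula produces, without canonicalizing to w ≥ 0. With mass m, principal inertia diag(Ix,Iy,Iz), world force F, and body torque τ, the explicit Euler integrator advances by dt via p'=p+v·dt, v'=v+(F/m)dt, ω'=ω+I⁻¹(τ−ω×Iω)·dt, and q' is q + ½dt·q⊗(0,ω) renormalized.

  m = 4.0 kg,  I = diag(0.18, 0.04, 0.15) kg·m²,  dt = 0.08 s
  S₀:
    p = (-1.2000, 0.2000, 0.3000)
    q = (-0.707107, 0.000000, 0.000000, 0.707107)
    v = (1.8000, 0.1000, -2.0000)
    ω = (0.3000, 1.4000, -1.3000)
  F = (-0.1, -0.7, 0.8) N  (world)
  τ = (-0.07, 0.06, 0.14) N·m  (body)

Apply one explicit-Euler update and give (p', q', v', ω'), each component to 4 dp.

precession coupling ω×(Iω) = (-0.2002, -0.0117, -0.0588)
α = I⁻¹(τ − ω×Iω) = (0.7233, 1.7925, 1.3253)
ω' = ω + α·dt = (0.3579, 1.5434, -1.1940)
q⊗(0,ω) = (0.9192391, -1.2020819, -0.7778177, 0.9192391)
q' = normalize(q + ½dt·q⊗(0,ω)) = (-0.6683, -0.0479, -0.0310, 0.7417)
linear accel F/m = (-0.0250, -0.1750, 0.2000)
p' = p + v·dt = (-1.0560, 0.2080, 0.1400)
v' = v + a·dt = (1.7980, 0.0860, -1.9840)

p' = (-1.0560, 0.2080, 0.1400)
q' = (-0.6683, -0.0479, -0.0310, 0.7417)
v' = (1.7980, 0.0860, -1.9840)
ω' = (0.3579, 1.5434, -1.1940)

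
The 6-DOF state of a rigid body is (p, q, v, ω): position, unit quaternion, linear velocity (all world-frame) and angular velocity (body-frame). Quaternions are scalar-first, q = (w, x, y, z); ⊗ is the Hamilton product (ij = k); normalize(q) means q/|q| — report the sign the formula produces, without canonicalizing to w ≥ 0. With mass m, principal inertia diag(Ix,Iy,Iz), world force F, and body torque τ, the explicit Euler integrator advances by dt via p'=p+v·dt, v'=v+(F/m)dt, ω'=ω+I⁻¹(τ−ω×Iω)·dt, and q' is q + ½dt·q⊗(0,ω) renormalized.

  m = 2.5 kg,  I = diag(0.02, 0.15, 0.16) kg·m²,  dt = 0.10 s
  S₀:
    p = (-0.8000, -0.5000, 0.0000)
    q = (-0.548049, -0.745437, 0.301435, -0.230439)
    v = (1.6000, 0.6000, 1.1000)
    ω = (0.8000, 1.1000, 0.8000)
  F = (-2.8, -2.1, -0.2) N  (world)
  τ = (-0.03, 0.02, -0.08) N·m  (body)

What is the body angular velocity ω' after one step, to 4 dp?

precession coupling ω×(Iω) = (0.0088, -0.0896, 0.1144)
α = I⁻¹(τ − ω×Iω) = (-1.9400, 0.7307, -1.2150)
ω + α·dt = (0.6060, 1.1731, 0.6785)

ω' = (0.6060, 1.1731, 0.6785)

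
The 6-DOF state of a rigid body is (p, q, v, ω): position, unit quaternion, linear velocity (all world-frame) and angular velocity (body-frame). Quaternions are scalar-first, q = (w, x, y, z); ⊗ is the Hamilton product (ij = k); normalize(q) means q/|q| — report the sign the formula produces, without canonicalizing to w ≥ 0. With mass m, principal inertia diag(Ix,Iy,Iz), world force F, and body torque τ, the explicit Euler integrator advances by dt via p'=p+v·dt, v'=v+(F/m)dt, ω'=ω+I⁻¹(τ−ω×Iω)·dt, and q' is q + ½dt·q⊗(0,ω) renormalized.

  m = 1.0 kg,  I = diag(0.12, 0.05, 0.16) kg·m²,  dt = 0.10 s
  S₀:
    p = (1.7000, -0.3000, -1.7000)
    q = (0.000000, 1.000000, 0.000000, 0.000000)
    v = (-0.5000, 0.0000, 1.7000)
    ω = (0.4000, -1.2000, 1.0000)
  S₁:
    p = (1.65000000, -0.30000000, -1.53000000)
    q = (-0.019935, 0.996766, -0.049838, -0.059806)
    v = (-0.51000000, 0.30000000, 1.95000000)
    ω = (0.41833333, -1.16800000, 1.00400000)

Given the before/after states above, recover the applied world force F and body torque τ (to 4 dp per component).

ω₁ − ω₀ = (0.01833333, 0.03200000, 0.00400000)
gyro term ω₀×Iω₀ = (-0.1320, -0.0160, 0.0336)
I·α + gyro = (-0.1100, 0.0000, 0.0400)
Δv = v₁−v₀ = (-0.01000000, 0.30000000, 0.25000000)
m·(v₁−v₀)/dt = (-0.1000, 3.0000, 2.5000)

F = (-0.1000, 3.0000, 2.5000)
τ = (-0.1100, 0.0000, 0.0400)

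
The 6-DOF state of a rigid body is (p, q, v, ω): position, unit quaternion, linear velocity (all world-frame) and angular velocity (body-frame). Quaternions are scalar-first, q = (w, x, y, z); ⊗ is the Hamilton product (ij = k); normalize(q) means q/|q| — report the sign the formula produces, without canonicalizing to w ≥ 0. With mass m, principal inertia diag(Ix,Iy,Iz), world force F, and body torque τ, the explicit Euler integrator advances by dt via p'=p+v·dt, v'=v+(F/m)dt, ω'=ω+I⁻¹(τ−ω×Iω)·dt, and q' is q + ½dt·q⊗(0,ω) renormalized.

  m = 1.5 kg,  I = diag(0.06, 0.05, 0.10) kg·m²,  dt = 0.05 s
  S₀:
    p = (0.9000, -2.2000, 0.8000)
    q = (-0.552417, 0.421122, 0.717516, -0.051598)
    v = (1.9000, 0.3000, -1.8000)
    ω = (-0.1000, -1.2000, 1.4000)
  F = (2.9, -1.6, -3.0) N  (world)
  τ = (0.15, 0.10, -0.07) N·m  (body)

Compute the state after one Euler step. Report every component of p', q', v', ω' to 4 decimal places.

p' = (0.9950, -2.1850, 0.7100)
q' = (-0.5275, 0.4456, 0.7187, -0.0817)
v' = (1.9967, 0.2467, -1.9000)
ω' = (0.0950, -1.1056, 1.3656)

α = I⁻¹(τ − ω×Iω) = (3.9000, 1.8880, -0.6880)
ω' = ω + α·dt = (0.0950, -1.1056, 1.3656)
2q̇ = q⊗(0,ω) = (0.9753686, 0.9978465, 0.0784894, -1.2069786)
q + ½dt·q⊗(0,ω), renormalized = (-0.5275, 0.4456, 0.7187, -0.0817)
p + v·dt = (0.9950, -2.1850, 0.7100)
new velocity v' = (1.9967, 0.2467, -1.9000)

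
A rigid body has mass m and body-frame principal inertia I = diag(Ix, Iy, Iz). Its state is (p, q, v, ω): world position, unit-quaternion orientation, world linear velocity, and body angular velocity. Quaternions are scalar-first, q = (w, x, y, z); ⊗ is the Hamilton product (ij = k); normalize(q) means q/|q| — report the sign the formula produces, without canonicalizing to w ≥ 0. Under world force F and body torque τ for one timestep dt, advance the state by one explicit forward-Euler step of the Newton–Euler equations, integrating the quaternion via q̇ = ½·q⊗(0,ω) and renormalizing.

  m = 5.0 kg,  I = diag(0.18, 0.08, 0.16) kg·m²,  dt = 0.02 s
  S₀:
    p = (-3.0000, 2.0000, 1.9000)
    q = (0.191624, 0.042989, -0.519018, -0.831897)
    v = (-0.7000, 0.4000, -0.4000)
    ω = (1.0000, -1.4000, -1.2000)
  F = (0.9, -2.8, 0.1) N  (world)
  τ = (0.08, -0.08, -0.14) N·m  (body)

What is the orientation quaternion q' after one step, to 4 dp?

q' = (0.1739, 0.0395, -0.5294, -0.8294)

Hamilton product q⊗(0,ω) = (-1.7678906, -0.3502102, -1.0485838, 0.2288846)
updated quaternion q' = (0.1739, 0.0395, -0.5294, -0.8294)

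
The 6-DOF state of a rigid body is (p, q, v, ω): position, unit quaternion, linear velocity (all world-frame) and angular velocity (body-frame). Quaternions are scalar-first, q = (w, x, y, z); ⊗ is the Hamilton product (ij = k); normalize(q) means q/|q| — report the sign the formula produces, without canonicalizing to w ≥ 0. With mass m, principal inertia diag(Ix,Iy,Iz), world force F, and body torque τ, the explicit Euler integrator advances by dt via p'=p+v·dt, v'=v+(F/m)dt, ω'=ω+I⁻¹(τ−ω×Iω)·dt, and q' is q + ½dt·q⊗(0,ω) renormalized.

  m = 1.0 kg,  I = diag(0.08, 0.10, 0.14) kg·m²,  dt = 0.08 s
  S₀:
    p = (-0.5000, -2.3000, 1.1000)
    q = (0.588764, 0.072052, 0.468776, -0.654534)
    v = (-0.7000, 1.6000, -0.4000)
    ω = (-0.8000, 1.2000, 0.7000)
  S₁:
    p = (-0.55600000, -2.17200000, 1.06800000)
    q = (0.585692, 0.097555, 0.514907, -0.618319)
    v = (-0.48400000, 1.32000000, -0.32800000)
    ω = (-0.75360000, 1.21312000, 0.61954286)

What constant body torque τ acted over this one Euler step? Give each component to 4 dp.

τ = (0.0800, 0.0500, -0.1600)

Δω = ω₁−ω₀ = (0.04640000, 0.01312000, -0.08045714)
applied torque τ = (0.0800, 0.0500, -0.1600)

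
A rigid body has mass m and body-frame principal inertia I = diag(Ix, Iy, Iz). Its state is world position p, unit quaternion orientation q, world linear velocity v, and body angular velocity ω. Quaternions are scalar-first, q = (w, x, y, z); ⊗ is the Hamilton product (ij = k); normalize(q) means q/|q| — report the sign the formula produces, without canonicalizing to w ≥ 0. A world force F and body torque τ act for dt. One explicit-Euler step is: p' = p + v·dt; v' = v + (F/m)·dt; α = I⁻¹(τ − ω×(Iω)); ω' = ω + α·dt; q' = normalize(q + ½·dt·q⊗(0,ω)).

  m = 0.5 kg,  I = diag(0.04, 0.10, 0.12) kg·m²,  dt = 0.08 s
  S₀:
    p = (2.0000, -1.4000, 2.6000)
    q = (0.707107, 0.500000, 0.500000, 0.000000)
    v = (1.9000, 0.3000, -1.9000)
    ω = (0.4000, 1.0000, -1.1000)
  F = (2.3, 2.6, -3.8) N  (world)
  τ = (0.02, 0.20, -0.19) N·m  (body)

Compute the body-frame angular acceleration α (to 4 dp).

α = (1.0500, 1.6480, -1.7833)

gyro term ω×Iω = (-0.0220, 0.0352, 0.0240)
angular accel α = (1.0500, 1.6480, -1.7833)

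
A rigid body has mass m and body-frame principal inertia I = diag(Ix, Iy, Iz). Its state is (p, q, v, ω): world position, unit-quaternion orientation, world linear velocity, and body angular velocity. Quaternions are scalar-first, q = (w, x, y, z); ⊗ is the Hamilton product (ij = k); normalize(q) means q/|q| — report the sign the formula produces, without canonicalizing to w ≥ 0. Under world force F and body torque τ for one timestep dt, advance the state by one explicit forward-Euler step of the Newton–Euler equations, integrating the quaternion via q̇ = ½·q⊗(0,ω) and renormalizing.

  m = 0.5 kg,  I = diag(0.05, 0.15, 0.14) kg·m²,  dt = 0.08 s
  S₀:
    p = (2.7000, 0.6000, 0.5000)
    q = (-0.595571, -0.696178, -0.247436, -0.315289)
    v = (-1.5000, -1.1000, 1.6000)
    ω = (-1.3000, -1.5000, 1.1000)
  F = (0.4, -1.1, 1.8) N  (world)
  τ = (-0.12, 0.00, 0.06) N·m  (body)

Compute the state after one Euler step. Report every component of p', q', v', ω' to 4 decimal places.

p' = (2.5800, 0.5120, 0.6280)
q' = (-0.6302, -0.6922, -0.1640, -0.3113)
v' = (-1.4360, -1.2760, 1.8880)
ω' = (-1.5184, -1.5686, 1.0229)

gyro term ω×Iω = (0.0165, 0.1287, 0.1950)
(τ − ω×Iω)/I = (-2.7300, -0.8580, -0.9643)
ω' = ω + α·dt = (-1.5184, -1.5686, 1.0229)
2q̇ = q⊗(0,ω) = (-0.9293675, 0.0291292, 2.0690280, 0.0674721)
q' = normalize(q + ½dt·q⊗(0,ω)) = (-0.6302, -0.6922, -0.1640, -0.3113)
a = (0.8000, -2.2000, 3.6000)
p + v·dt = (2.5800, 0.5120, 0.6280)
v' = v + a·dt = (-1.4360, -1.2760, 1.8880)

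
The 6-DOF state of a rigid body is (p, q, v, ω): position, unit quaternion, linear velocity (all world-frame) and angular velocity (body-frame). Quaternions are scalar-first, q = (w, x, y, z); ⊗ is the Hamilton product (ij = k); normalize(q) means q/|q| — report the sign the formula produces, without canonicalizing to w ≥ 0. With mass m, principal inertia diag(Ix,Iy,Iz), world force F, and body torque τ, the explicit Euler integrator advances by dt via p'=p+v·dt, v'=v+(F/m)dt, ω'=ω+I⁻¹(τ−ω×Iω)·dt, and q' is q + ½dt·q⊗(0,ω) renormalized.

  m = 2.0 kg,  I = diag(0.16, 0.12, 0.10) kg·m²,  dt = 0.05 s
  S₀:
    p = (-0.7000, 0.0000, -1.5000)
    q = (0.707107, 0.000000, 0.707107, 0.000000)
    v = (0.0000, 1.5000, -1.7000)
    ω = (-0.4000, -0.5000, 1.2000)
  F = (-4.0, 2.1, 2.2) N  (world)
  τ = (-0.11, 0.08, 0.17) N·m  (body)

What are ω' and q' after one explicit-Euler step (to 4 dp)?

angular accel α = (-0.7625, 0.9067, 1.7800)
ω' = ω + α·dt = (-0.4381, -0.4547, 1.2890)
Hamilton product q⊗(0,ω) = (0.3535535, 0.5656856, -0.3535535, 1.1313712)
q + ½dt·q⊗(0,ω), renormalized = (0.7155, 0.0141, 0.6979, 0.0283)

ω' = (-0.4381, -0.4547, 1.2890)
q' = (0.7155, 0.0141, 0.6979, 0.0283)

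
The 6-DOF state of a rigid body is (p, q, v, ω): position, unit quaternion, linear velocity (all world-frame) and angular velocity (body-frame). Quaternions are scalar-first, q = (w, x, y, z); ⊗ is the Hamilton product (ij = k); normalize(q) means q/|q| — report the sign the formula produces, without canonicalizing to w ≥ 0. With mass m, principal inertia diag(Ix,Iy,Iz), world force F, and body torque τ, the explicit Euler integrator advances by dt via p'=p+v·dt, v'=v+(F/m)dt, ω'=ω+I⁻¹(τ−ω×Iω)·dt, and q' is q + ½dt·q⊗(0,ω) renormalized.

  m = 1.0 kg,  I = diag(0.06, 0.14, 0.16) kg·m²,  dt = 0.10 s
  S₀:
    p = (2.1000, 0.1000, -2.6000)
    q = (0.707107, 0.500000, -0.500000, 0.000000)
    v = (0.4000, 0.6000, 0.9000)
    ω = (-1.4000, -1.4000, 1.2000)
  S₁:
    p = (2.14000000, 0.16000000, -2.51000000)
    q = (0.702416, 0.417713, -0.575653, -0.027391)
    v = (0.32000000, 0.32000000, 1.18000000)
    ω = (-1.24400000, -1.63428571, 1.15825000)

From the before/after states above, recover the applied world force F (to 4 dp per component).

Δv = v₁−v₀ = (-0.08000000, -0.28000000, 0.28000000)
F = m·Δv/dt = (-0.8000, -2.8000, 2.8000)

F = (-0.8000, -2.8000, 2.8000)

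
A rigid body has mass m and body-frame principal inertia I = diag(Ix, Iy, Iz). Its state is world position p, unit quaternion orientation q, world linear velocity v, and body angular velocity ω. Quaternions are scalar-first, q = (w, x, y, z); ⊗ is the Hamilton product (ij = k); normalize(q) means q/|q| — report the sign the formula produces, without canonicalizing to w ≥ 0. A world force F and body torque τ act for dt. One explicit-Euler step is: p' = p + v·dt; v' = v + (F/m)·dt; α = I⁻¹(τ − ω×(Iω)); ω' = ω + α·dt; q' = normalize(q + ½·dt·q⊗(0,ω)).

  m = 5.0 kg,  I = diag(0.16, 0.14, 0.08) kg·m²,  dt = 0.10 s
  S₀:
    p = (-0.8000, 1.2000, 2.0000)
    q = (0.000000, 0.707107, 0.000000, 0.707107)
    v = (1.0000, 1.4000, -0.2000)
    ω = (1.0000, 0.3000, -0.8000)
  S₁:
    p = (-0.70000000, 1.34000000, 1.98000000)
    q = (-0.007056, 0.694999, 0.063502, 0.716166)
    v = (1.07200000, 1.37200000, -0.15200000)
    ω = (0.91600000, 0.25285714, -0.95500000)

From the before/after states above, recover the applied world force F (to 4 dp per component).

F = (3.6000, -1.4000, 2.4000)

v₁ − v₀ = (0.07200000, -0.02800000, 0.04800000)
applied force F = (3.6000, -1.4000, 2.4000)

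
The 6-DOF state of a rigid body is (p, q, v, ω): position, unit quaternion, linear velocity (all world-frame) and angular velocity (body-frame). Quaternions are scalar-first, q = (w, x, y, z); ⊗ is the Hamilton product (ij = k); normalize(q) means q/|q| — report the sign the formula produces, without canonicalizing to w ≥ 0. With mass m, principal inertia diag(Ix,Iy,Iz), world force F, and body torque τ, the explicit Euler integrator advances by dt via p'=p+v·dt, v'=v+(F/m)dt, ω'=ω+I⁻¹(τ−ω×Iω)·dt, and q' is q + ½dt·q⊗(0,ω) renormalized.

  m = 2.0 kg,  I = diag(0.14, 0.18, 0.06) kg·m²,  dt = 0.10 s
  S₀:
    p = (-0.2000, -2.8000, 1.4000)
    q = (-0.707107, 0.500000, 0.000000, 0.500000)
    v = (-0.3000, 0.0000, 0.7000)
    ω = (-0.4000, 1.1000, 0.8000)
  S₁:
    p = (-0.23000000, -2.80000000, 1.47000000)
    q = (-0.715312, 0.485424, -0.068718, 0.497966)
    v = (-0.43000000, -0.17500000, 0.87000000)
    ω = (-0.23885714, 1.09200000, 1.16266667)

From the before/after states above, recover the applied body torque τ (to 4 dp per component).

ω₁ − ω₀ = (0.16114286, -0.00800000, 0.36266667)
precession coupling = (-0.1056, -0.0256, -0.0176)
I·α + gyro = (0.1200, -0.0400, 0.2000)

τ = (0.1200, -0.0400, 0.2000)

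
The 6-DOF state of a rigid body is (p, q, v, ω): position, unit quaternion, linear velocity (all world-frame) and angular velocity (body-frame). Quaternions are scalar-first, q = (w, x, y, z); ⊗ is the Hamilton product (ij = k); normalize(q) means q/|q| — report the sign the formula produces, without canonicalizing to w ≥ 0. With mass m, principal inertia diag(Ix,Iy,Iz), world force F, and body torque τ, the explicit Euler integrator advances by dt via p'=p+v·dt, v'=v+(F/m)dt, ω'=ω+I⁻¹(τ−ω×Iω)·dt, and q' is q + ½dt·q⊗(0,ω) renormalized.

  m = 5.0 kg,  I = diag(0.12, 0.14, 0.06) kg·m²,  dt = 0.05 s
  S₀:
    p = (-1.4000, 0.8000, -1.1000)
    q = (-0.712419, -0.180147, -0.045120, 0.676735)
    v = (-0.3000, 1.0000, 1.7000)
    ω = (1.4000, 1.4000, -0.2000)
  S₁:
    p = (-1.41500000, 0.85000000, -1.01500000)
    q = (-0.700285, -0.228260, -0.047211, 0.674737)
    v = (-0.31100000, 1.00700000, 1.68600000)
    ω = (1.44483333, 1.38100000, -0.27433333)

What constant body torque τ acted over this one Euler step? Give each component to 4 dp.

rate change Δω = (0.04483333, -0.01900000, -0.07433333)
gyro term ω₀×Iω₀ = (0.0224, -0.0168, 0.0392)
applied torque τ = (0.1300, -0.0700, -0.0500)

τ = (0.1300, -0.0700, -0.0500)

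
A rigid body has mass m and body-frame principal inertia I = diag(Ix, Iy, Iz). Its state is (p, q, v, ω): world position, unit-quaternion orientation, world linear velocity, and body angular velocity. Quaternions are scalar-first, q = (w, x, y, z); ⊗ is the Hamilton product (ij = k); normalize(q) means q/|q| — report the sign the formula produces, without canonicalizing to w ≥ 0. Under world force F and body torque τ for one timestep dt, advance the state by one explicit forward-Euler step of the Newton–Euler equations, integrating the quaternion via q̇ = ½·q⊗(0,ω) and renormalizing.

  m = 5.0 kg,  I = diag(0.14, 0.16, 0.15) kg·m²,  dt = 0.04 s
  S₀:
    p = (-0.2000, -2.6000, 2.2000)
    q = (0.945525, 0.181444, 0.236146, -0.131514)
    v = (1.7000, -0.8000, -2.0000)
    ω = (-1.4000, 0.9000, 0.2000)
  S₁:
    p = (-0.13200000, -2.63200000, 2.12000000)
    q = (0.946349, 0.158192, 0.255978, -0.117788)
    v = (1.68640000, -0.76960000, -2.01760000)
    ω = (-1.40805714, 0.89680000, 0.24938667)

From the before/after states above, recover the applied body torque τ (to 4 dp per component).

rate change Δω = (-0.00805714, -0.00320000, 0.04938667)
applied torque τ = (-0.0300, -0.0100, 0.1600)

τ = (-0.0300, -0.0100, 0.1600)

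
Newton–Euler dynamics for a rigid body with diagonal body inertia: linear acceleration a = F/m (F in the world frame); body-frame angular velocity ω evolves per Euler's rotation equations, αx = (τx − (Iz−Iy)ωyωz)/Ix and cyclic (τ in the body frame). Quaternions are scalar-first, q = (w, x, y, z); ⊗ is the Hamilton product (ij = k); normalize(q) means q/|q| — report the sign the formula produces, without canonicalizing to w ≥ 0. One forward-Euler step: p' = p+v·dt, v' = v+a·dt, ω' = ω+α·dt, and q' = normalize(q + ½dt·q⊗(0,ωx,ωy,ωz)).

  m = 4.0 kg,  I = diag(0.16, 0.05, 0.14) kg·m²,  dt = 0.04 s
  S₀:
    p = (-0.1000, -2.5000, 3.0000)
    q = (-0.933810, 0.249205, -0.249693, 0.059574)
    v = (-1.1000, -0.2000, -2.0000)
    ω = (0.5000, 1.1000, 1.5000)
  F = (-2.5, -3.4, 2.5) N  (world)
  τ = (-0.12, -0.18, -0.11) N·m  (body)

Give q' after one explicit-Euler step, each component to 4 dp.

Hamilton product q⊗(0,ω) = (0.0606988, -0.9069759, -1.3712115, -1.0017430)
q + ½dt·q⊗(0,ω), renormalized = (-0.9319, 0.2309, -0.2769, 0.0395)

q' = (-0.9319, 0.2309, -0.2769, 0.0395)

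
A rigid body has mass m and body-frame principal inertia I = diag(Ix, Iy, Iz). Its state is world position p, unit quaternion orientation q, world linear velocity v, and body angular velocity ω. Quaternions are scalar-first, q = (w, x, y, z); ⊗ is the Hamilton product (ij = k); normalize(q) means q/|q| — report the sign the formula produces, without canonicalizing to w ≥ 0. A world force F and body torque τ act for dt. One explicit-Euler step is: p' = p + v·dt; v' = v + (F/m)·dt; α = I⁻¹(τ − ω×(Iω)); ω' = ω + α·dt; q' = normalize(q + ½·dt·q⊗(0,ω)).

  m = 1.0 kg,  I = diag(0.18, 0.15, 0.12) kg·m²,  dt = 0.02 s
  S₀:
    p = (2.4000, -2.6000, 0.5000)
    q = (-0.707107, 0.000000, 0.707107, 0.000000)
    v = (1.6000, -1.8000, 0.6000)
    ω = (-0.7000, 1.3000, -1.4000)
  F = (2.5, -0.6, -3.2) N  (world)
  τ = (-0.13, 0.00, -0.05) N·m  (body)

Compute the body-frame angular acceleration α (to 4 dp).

gyro term ω×Iω = (0.0546, 0.0588, 0.0273)
α = I⁻¹(τ − ω×Iω) = (-1.0256, -0.3920, -0.6442)

α = (-1.0256, -0.3920, -0.6442)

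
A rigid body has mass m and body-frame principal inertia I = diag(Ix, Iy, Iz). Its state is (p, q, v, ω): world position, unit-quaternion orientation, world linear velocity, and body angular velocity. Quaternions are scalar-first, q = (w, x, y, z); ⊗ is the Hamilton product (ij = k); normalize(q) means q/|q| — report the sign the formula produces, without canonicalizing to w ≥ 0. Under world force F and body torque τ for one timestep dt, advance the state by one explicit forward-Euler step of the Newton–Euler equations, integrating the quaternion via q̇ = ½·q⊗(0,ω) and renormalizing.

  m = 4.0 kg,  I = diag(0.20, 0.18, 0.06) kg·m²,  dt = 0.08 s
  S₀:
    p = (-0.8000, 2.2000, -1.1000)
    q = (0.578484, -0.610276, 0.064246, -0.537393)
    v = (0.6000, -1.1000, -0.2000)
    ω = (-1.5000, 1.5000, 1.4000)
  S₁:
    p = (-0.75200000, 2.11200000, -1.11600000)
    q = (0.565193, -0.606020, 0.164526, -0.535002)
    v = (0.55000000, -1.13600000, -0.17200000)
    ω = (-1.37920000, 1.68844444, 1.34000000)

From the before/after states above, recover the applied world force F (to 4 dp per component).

velocity change Δv = (-0.05000000, -0.03600000, 0.02800000)
m·(v₁−v₀)/dt = (-2.5000, -1.8000, 1.4000)

F = (-2.5000, -1.8000, 1.4000)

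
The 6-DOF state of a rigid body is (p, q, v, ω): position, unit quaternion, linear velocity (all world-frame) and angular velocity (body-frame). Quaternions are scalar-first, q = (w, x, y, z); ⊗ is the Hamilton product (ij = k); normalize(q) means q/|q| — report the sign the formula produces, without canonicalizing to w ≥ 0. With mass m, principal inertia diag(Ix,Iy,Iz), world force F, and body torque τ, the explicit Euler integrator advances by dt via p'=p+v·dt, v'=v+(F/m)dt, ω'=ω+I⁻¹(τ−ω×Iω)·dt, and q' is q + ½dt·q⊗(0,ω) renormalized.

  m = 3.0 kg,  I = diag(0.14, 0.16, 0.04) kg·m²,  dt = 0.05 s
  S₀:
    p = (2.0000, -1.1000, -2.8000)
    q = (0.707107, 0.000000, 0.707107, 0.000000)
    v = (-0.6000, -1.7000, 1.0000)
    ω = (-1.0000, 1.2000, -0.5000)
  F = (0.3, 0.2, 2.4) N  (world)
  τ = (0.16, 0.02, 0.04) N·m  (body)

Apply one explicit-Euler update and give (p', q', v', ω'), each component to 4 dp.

p' = (1.9700, -1.1850, -2.7500)
q' = (0.6853, -0.0265, 0.7277, 0.0088)
v' = (-0.5950, -1.6967, 1.0400)
ω' = (-0.9686, 1.1906, -0.4200)

a = F/m = (0.1000, 0.0667, 0.8000)
new position p' = (1.9700, -1.1850, -2.7500)
new velocity v' = (-0.5950, -1.6967, 1.0400)
precession coupling ω×(Iω) = (0.0720, 0.0500, -0.0240)
(τ − ω×Iω)/I = (0.6286, -0.1875, 1.6000)
ω + α·dt = (-0.9686, 1.1906, -0.4200)
q⊗(0,ω) = (-0.8485284, -1.0606605, 0.8485284, 0.3535535)
updated quaternion q' = (0.6853, -0.0265, 0.7277, 0.0088)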